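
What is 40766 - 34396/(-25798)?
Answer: 525857832/12899 ≈ 40767.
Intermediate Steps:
40766 - 34396/(-25798) = 40766 - 34396*(-1)/25798 = 40766 - 1*(-17198/12899) = 40766 + 17198/12899 = 525857832/12899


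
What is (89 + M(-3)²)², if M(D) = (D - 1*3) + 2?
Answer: 11025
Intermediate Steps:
M(D) = -1 + D (M(D) = (D - 3) + 2 = (-3 + D) + 2 = -1 + D)
(89 + M(-3)²)² = (89 + (-1 - 3)²)² = (89 + (-4)²)² = (89 + 16)² = 105² = 11025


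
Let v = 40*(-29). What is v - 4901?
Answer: -6061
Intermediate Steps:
v = -1160
v - 4901 = -1160 - 4901 = -6061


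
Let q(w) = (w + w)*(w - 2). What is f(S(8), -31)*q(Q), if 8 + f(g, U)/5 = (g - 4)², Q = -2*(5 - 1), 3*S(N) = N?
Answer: -44800/9 ≈ -4977.8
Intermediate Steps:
S(N) = N/3
Q = -8 (Q = -2*4 = -8)
q(w) = 2*w*(-2 + w) (q(w) = (2*w)*(-2 + w) = 2*w*(-2 + w))
f(g, U) = -40 + 5*(-4 + g)² (f(g, U) = -40 + 5*(g - 4)² = -40 + 5*(-4 + g)²)
f(S(8), -31)*q(Q) = (-40 + 5*(-4 + (⅓)*8)²)*(2*(-8)*(-2 - 8)) = (-40 + 5*(-4 + 8/3)²)*(2*(-8)*(-10)) = (-40 + 5*(-4/3)²)*160 = (-40 + 5*(16/9))*160 = (-40 + 80/9)*160 = -280/9*160 = -44800/9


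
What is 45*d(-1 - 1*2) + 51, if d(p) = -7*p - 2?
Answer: 906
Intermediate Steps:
d(p) = -2 - 7*p
45*d(-1 - 1*2) + 51 = 45*(-2 - 7*(-1 - 1*2)) + 51 = 45*(-2 - 7*(-1 - 2)) + 51 = 45*(-2 - 7*(-3)) + 51 = 45*(-2 + 21) + 51 = 45*19 + 51 = 855 + 51 = 906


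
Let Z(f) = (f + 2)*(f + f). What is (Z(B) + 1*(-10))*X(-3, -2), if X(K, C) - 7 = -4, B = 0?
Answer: -30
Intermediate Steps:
X(K, C) = 3 (X(K, C) = 7 - 4 = 3)
Z(f) = 2*f*(2 + f) (Z(f) = (2 + f)*(2*f) = 2*f*(2 + f))
(Z(B) + 1*(-10))*X(-3, -2) = (2*0*(2 + 0) + 1*(-10))*3 = (2*0*2 - 10)*3 = (0 - 10)*3 = -10*3 = -30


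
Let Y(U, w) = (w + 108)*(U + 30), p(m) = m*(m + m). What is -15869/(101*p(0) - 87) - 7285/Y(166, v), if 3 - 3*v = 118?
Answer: 648156331/3563868 ≈ 181.87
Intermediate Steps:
p(m) = 2*m² (p(m) = m*(2*m) = 2*m²)
v = -115/3 (v = 1 - ⅓*118 = 1 - 118/3 = -115/3 ≈ -38.333)
Y(U, w) = (30 + U)*(108 + w) (Y(U, w) = (108 + w)*(30 + U) = (30 + U)*(108 + w))
-15869/(101*p(0) - 87) - 7285/Y(166, v) = -15869/(101*(2*0²) - 87) - 7285/(3240 + 30*(-115/3) + 108*166 + 166*(-115/3)) = -15869/(101*(2*0) - 87) - 7285/(3240 - 1150 + 17928 - 19090/3) = -15869/(101*0 - 87) - 7285/40964/3 = -15869/(0 - 87) - 7285*3/40964 = -15869/(-87) - 21855/40964 = -15869*(-1/87) - 21855/40964 = 15869/87 - 21855/40964 = 648156331/3563868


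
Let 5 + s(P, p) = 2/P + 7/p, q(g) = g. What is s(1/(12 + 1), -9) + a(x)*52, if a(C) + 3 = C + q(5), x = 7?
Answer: 4394/9 ≈ 488.22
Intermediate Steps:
s(P, p) = -5 + 2/P + 7/p (s(P, p) = -5 + (2/P + 7/p) = -5 + 2/P + 7/p)
a(C) = 2 + C (a(C) = -3 + (C + 5) = -3 + (5 + C) = 2 + C)
s(1/(12 + 1), -9) + a(x)*52 = (-5 + 2/(1/(12 + 1)) + 7/(-9)) + (2 + 7)*52 = (-5 + 2/(1/13) + 7*(-1/9)) + 9*52 = (-5 + 2/(1/13) - 7/9) + 468 = (-5 + 2*13 - 7/9) + 468 = (-5 + 26 - 7/9) + 468 = 182/9 + 468 = 4394/9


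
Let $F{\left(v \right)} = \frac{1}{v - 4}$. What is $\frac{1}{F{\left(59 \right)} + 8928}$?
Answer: $\frac{55}{491041} \approx 0.00011201$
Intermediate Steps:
$F{\left(v \right)} = \frac{1}{-4 + v}$
$\frac{1}{F{\left(59 \right)} + 8928} = \frac{1}{\frac{1}{-4 + 59} + 8928} = \frac{1}{\frac{1}{55} + 8928} = \frac{1}{\frac{491041}{55}} = \frac{55}{491041}$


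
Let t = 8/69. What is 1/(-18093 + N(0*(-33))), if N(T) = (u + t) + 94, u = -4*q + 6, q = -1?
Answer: -69/1241233 ≈ -5.5590e-5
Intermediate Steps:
t = 8/69 (t = 8*(1/69) = 8/69 ≈ 0.11594)
u = 10 (u = -4*(-1) + 6 = 4 + 6 = 10)
N(T) = 7184/69 (N(T) = (10 + 8/69) + 94 = 698/69 + 94 = 7184/69)
1/(-18093 + N(0*(-33))) = 1/(-18093 + 7184/69) = 1/(-1241233/69) = -69/1241233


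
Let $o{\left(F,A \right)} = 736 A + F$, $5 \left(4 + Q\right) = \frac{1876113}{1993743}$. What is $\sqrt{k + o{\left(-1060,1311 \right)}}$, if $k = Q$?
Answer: $\frac{\sqrt{1182482621873907395}}{1107635} \approx 981.75$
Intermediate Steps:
$Q = - \frac{4222083}{1107635}$ ($Q = -4 + \frac{1876113 \cdot \frac{1}{1993743}}{5} = -4 + \frac{1}{5} \cdot \frac{208457}{221527} = -4 + \frac{208457}{1107635} = - \frac{4222083}{1107635} \approx -3.8118$)
$o{\left(F,A \right)} = F + 736 A$
$k = - \frac{4222083}{1107635} \approx -3.8118$
$\sqrt{k + o{\left(-1060,1311 \right)}} = \sqrt{- \frac{4222083}{1107635} + \left(-1060 + 736 \cdot 1311\right)} = \sqrt{- \frac{4222083}{1107635} + \left(-1060 + 964896\right)} = \sqrt{- \frac{4222083}{1107635} + 963836} = \sqrt{\frac{1067574265777}{1107635}} = \frac{\sqrt{1182482621873907395}}{1107635}$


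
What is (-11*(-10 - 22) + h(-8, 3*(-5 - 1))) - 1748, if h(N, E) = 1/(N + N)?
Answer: -22337/16 ≈ -1396.1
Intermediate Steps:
h(N, E) = 1/(2*N)
(-11*(-10 - 22) + h(-8, 3*(-5 - 1))) - 1748 = (-11*(-10 - 22) + (½)/(-8)) - 1748 = (-11*(-32) + (½)*(-⅛)) - 1748 = (352 - 1/16) - 1748 = 5631/16 - 1748 = -22337/16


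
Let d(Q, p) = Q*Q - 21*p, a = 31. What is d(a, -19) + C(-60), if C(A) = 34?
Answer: 1394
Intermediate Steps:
d(Q, p) = Q² - 21*p
d(a, -19) + C(-60) = (31² - 21*(-19)) + 34 = (961 + 399) + 34 = 1360 + 34 = 1394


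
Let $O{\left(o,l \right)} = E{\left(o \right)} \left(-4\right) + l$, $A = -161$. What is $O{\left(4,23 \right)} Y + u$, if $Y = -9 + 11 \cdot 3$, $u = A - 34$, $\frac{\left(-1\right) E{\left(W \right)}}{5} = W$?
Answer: $2277$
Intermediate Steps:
$E{\left(W \right)} = - 5 W$
$O{\left(o,l \right)} = l + 20 o$ ($O{\left(o,l \right)} = - 5 o \left(-4\right) + l = 20 o + l = l + 20 o$)
$u = -195$ ($u = -161 - 34 = -195$)
$Y = 24$ ($Y = -9 + 33 = 24$)
$O{\left(4,23 \right)} Y + u = \left(23 + 20 \cdot 4\right) 24 - 195 = \left(23 + 80\right) 24 - 195 = 103 \cdot 24 - 195 = 2472 - 195 = 2277$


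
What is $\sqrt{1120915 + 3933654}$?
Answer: $\sqrt{5054569} \approx 2248.2$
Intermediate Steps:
$\sqrt{1120915 + 3933654} = \sqrt{5054569}$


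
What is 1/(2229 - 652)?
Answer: 1/1577 ≈ 0.00063412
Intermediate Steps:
1/(2229 - 652) = 1/1577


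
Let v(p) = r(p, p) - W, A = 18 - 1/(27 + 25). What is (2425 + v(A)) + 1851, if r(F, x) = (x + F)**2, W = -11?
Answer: 3772237/676 ≈ 5580.2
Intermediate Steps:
r(F, x) = (F + x)**2
A = 935/52 (A = 18 - 1/52 = 935/52 ≈ 17.981)
v(p) = 11 + 4*p**2 (v(p) = (p + p)**2 - 1*(-11) = (2*p)**2 + 11 = 4*p**2 + 11 = 11 + 4*p**2)
(2425 + v(A)) + 1851 = (2425 + (11 + 4*(935/52)**2)) + 1851 = (2425 + (11 + 4*(874225/2704))) + 1851 = (2425 + (11 + 874225/676)) + 1851 = (2425 + 881661/676) + 1851 = 2520961/676 + 1851 = 3772237/676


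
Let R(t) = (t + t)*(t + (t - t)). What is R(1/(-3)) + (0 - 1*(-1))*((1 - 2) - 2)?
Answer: -25/9 ≈ -2.7778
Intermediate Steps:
R(t) = 2*t² (R(t) = (2*t)*(t + 0) = (2*t)*t = 2*t²)
R(1/(-3)) + (0 - 1*(-1))*((1 - 2) - 2) = 2*(1/(-3))² + (0 - 1*(-1))*((1 - 2) - 2) = 2*(-⅓)² + (0 + 1)*(-1 - 2) = 2*(⅑) + 1*(-3) = 2/9 - 3 = -25/9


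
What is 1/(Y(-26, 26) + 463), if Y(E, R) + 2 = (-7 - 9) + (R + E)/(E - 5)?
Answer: 1/445 ≈ 0.0022472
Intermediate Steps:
Y(E, R) = -18 + (E + R)/(-5 + E) (Y(E, R) = -2 + ((-7 - 9) + (R + E)/(E - 5)) = -2 + (-16 + (E + R)/(-5 + E)) = -18 + (E + R)/(-5 + E))
1/(Y(-26, 26) + 463) = 1/((90 + 26 - 17*(-26))/(-5 - 26) + 463) = 1/((90 + 26 + 442)/(-31) + 463) = 1/(-1/31*558 + 463) = 1/(-18 + 463) = 1/445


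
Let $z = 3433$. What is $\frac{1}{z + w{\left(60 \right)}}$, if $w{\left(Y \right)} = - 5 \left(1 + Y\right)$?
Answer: $\frac{1}{3128} \approx 0.00031969$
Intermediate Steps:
$w{\left(Y \right)} = -5 - 5 Y$
$\frac{1}{z + w{\left(60 \right)}} = \frac{1}{3433 - 305} = \frac{1}{3128}$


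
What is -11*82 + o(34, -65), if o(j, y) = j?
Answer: -868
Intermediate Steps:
-11*82 + o(34, -65) = -11*82 + 34 = -902 + 34 = -868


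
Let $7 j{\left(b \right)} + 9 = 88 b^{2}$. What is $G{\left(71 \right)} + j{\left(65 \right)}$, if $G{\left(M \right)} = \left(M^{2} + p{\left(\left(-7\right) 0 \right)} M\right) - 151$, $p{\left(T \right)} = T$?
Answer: $58003$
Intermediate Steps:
$j{\left(b \right)} = - \frac{9}{7} + \frac{88 b^{2}}{7}$
$G{\left(M \right)} = -151 + M^{2}$ ($G{\left(M \right)} = \left(M^{2} + \left(-7\right) 0 M\right) - 151 = \left(M^{2} + 0 M\right) - 151 = \left(M^{2} + 0\right) - 151 = M^{2} - 151 = -151 + M^{2}$)
$G{\left(71 \right)} + j{\left(65 \right)} = \left(-151 + 71^{2}\right) - \left(\frac{9}{7} - \frac{88 \cdot 65^{2}}{7}\right) = \left(-151 + 5041\right) + \left(- \frac{9}{7} + \frac{88}{7} \cdot 4225\right) = 4890 + \left(- \frac{9}{7} + \frac{371800}{7}\right) = 4890 + 53113 = 58003$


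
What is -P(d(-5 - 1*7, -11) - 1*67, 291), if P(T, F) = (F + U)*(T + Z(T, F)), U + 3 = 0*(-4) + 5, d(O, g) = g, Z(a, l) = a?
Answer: 45708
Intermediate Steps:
U = 2 (U = -3 + (0*(-4) + 5) = -3 + (0 + 5) = -3 + 5 = 2)
P(T, F) = 2*T*(2 + F) (P(T, F) = (F + 2)*(T + T) = (2 + F)*(2*T) = 2*T*(2 + F))
-P(d(-5 - 1*7, -11) - 1*67, 291) = -2*(-11 - 1*67)*(2 + 291) = -2*(-11 - 67)*293 = -2*(-78)*293 = -1*(-45708) = 45708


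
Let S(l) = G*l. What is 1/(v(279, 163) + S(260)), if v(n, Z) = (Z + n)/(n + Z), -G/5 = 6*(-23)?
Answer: 1/179401 ≈ 5.5741e-6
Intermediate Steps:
G = 690 (G = -30*(-23) = -5*(-138) = 690)
S(l) = 690*l
v(n, Z) = 1 (v(n, Z) = (Z + n)/(Z + n) = 1)
1/(v(279, 163) + S(260)) = 1/(1 + 690*260) = 1/(1 + 179400) = 1/179401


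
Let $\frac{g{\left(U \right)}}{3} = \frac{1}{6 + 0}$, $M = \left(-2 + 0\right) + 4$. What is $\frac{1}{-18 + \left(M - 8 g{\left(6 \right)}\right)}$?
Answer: $- \frac{1}{20} \approx -0.05$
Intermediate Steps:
$M = 2$ ($M = -2 + 4 = 2$)
$g{\left(U \right)} = \frac{1}{2}$ ($g{\left(U \right)} = \frac{3}{6 + 0} = \frac{3}{6} = 3 \cdot \frac{1}{6} = \frac{1}{2}$)
$\frac{1}{-18 + \left(M - 8 g{\left(6 \right)}\right)} = \frac{1}{-18 + \left(2 - 4\right)} = \frac{1}{-18 - 2} = \frac{1}{-20} = - \frac{1}{20}$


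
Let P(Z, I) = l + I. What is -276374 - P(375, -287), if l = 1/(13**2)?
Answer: -46658704/169 ≈ -2.7609e+5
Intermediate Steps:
l = 1/169 ≈ 0.0059172
P(Z, I) = 1/169 + I
-276374 - P(375, -287) = -276374 - (1/169 - 287) = -276374 - 1*(-48502/169) = -276374 + 48502/169 = -46658704/169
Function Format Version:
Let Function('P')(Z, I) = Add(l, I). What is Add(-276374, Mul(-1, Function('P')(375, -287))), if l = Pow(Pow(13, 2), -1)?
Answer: Rational(-46658704, 169) ≈ -2.7609e+5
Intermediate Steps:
l = Rational(1, 169) (l = Pow(169, -1) = Rational(1, 169) ≈ 0.0059172)
Function('P')(Z, I) = Add(Rational(1, 169), I)
Add(-276374, Mul(-1, Function('P')(375, -287))) = Add(-276374, Mul(-1, Add(Rational(1, 169), -287))) = Add(-276374, Mul(-1, Rational(-48502, 169))) = Add(-276374, Rational(48502, 169)) = Rational(-46658704, 169)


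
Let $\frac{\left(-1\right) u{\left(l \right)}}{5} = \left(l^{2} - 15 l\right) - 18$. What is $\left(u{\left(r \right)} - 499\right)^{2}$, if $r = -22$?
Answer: $20061441$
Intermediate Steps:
$u{\left(l \right)} = 90 - 5 l^{2} + 75 l$ ($u{\left(l \right)} = - 5 \left(\left(l^{2} - 15 l\right) - 18\right) = - 5 \left(-18 + l^{2} - 15 l\right) = 90 - 5 l^{2} + 75 l$)
$\left(u{\left(r \right)} - 499\right)^{2} = \left(\left(90 - 5 \left(-22\right)^{2} + 75 \left(-22\right)\right) - 499\right)^{2} = \left(\left(90 - 2420 - 1650\right) - 499\right)^{2} = \left(-3980 - 499\right)^{2} = \left(-4479\right)^{2} = 20061441$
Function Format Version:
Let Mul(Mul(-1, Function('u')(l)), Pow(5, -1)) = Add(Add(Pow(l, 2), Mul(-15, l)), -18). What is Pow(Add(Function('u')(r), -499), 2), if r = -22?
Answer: 20061441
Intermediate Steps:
Function('u')(l) = Add(90, Mul(-5, Pow(l, 2)), Mul(75, l)) (Function('u')(l) = Mul(-5, Add(Add(Pow(l, 2), Mul(-15, l)), -18)) = Mul(-5, Add(-18, Pow(l, 2), Mul(-15, l))) = Add(90, Mul(-5, Pow(l, 2)), Mul(75, l)))
Pow(Add(Function('u')(r), -499), 2) = Pow(Add(Add(90, Mul(-5, Pow(-22, 2)), Mul(75, -22)), -499), 2) = Pow(Add(Add(90, Mul(-5, 484), -1650), -499), 2) = Pow(Add(Add(90, -2420, -1650), -499), 2) = Pow(Add(-3980, -499), 2) = Pow(-4479, 2) = 20061441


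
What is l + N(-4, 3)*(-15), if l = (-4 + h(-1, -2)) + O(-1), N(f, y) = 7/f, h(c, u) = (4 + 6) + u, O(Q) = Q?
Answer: 117/4 ≈ 29.250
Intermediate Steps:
h(c, u) = 10 + u
l = 3 (l = (-4 + (10 - 2)) - 1 = (-4 + 8) - 1 = 4 - 1 = 3)
l + N(-4, 3)*(-15) = 3 + (7/(-4))*(-15) = 3 + (7*(-¼))*(-15) = 3 - 7/4*(-15) = 3 + 105/4 = 117/4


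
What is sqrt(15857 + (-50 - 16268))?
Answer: I*sqrt(461) ≈ 21.471*I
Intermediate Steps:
sqrt(15857 + (-50 - 16268)) = sqrt(15857 - 16318) = sqrt(-461) = I*sqrt(461)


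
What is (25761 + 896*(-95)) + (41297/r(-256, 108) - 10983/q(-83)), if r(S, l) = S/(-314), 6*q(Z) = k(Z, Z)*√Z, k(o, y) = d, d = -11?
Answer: -1114323/128 - 65898*I*√83/913 ≈ -8705.7 - 657.57*I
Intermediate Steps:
k(o, y) = -11
q(Z) = -11*√Z/6 (q(Z) = (-11*√Z)/6 = -11*√Z/6)
r(S, l) = -S/314 (r(S, l) = S*(-1/314) = -S/314)
(25761 + 896*(-95)) + (41297/r(-256, 108) - 10983/q(-83)) = (25761 + 896*(-95)) + (41297/((-1/314*(-256))) - 10983*6*I*√83/913) = (25761 - 85120) + (41297/(128/157) - 10983*6*I*√83/913) = -59359 + (41297*(157/128) - 10983*6*I*√83/913) = -59359 + (6483629/128 - 65898*I*√83/913) = -1114323/128 - 65898*I*√83/913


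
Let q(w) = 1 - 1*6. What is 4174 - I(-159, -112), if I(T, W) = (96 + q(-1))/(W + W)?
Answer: 133581/32 ≈ 4174.4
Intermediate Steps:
q(w) = -5 (q(w) = 1 - 6 = -5)
I(T, W) = 91/(2*W) (I(T, W) = (96 - 5)/(W + W) = 91/((2*W)) = 91*(1/(2*W)) = 91/(2*W))
4174 - I(-159, -112) = 4174 - 91/(2*(-112)) = 4174 - 91*(-1)/(2*112) = 4174 - 1*(-13/32) = 4174 + 13/32 = 133581/32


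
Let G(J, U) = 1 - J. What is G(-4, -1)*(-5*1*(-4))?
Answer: 100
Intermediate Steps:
G(-4, -1)*(-5*1*(-4)) = (1 - 1*(-4))*(-5*1*(-4)) = (1 + 4)*(-5*(-4)) = 5*20 = 100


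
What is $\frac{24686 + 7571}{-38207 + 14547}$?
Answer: $- \frac{32257}{23660} \approx -1.3634$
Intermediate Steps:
$\frac{24686 + 7571}{-38207 + 14547} = \frac{32257}{-23660} = 32257 \left(- \frac{1}{23660}\right) = - \frac{32257}{23660}$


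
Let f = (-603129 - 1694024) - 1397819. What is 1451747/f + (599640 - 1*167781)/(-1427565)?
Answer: -1222723373001/1758270901060 ≈ -0.69541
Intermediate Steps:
f = -3694972 (f = -2297153 - 1397819 = -3694972)
1451747/f + (599640 - 1*167781)/(-1427565) = 1451747/(-3694972) + (599640 - 1*167781)/(-1427565) = 1451747*(-1/3694972) + (599640 - 167781)*(-1/1427565) = -1451747/3694972 + 431859*(-1/1427565) = -1451747/3694972 - 143953/475855 = -1222723373001/1758270901060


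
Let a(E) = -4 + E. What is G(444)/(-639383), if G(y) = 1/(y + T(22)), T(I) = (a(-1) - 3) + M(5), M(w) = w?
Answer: -1/281967903 ≈ -3.5465e-9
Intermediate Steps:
T(I) = -3 (T(I) = ((-4 - 1) - 3) + 5 = (-5 - 3) + 5 = -8 + 5 = -3)
G(y) = 1/(-3 + y) (G(y) = 1/(y - 3) = 1/(-3 + y))
G(444)/(-639383) = 1/((-3 + 444)*(-639383)) = -1/639383/441 = (1/441)*(-1/639383) = -1/281967903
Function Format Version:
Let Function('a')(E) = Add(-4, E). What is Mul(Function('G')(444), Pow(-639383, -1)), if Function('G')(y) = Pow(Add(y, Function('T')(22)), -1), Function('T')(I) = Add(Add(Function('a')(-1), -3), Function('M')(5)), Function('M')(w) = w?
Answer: Rational(-1, 281967903) ≈ -3.5465e-9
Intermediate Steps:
Function('T')(I) = -3 (Function('T')(I) = Add(Add(Add(-4, -1), -3), 5) = Add(Add(-5, -3), 5) = Add(-8, 5) = -3)
Function('G')(y) = Pow(Add(-3, y), -1) (Function('G')(y) = Pow(Add(y, -3), -1) = Pow(Add(-3, y), -1))
Mul(Function('G')(444), Pow(-639383, -1)) = Mul(Pow(Add(-3, 444), -1), Pow(-639383, -1)) = Mul(Pow(441, -1), Rational(-1, 639383)) = Mul(Rational(1, 441), Rational(-1, 639383)) = Rational(-1, 281967903)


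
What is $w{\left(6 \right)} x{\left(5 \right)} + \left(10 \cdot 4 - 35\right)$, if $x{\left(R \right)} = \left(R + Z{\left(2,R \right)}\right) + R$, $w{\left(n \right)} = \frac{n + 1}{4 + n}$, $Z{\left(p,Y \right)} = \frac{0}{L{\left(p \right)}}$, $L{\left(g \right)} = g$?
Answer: $12$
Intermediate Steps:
$Z{\left(p,Y \right)} = 0$ ($Z{\left(p,Y \right)} = \frac{0}{p} = 0$)
$w{\left(n \right)} = \frac{1 + n}{4 + n}$
$x{\left(R \right)} = 2 R$ ($x{\left(R \right)} = \left(R + 0\right) + R = R + R = 2 R$)
$w{\left(6 \right)} x{\left(5 \right)} + \left(10 \cdot 4 - 35\right) = \frac{1 + 6}{4 + 6} \cdot 2 \cdot 5 + \left(10 \cdot 4 - 35\right) = \frac{1}{10} \cdot 7 \cdot 10 + \left(40 - 35\right) = \frac{1}{10} \cdot 7 \cdot 10 + 5 = \frac{7}{10} \cdot 10 + 5 = 7 + 5 = 12$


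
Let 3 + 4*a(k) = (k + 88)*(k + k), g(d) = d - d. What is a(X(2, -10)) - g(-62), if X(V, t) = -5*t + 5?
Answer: 15727/4 ≈ 3931.8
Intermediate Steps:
X(V, t) = 5 - 5*t
g(d) = 0
a(k) = -¾ + k*(88 + k)/2 (a(k) = -¾ + ((k + 88)*(k + k))/4 = -¾ + ((88 + k)*(2*k))/4 = -¾ + (2*k*(88 + k))/4 = -¾ + k*(88 + k)/2)
a(X(2, -10)) - g(-62) = (-¾ + (5 - 5*(-10))²/2 + 44*(5 - 5*(-10))) - 1*0 = (-¾ + (5 + 50)²/2 + 44*(5 + 50)) + 0 = (-¾ + (½)*55² + 44*55) + 0 = (-¾ + (½)*3025 + 2420) + 0 = (-¾ + 3025/2 + 2420) + 0 = 15727/4 + 0 = 15727/4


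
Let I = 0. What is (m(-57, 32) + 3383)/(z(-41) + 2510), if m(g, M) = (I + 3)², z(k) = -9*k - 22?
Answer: 3392/2857 ≈ 1.1873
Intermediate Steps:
z(k) = -22 - 9*k
m(g, M) = 9 (m(g, M) = (0 + 3)² = 3² = 9)
(m(-57, 32) + 3383)/(z(-41) + 2510) = (9 + 3383)/((-22 - 9*(-41)) + 2510) = 3392/((-22 + 369) + 2510) = 3392/(347 + 2510) = 3392/2857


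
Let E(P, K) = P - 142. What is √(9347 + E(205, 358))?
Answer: √9410 ≈ 97.005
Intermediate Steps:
E(P, K) = -142 + P
√(9347 + E(205, 358)) = √(9347 + (-142 + 205)) = √(9347 + 63) = √9410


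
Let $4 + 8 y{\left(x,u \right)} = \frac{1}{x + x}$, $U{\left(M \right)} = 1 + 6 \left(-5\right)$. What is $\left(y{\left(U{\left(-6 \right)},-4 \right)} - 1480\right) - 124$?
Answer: $- \frac{744489}{464} \approx -1604.5$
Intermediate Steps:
$U{\left(M \right)} = -29$ ($U{\left(M \right)} = 1 - 30 = -29$)
$y{\left(x,u \right)} = - \frac{1}{2} + \frac{1}{16 x}$ ($y{\left(x,u \right)} = - \frac{1}{2} + \frac{1}{8 \left(x + x\right)} = - \frac{1}{2} + \frac{1}{8 \cdot 2 x} = - \frac{1}{2} + \frac{\frac{1}{2} \frac{1}{x}}{8} = - \frac{1}{2} + \frac{1}{16 x}$)
$\left(y{\left(U{\left(-6 \right)},-4 \right)} - 1480\right) - 124 = \left(\frac{1 - -232}{16 \left(-29\right)} - 1480\right) - 124 = \left(\frac{1}{16} \left(- \frac{1}{29}\right) \left(1 + 232\right) - 1480\right) - 124 = \left(\frac{1}{16} \left(- \frac{1}{29}\right) 233 - 1480\right) - 124 = \left(- \frac{233}{464} - 1480\right) - 124 = - \frac{686953}{464} - 124 = - \frac{744489}{464}$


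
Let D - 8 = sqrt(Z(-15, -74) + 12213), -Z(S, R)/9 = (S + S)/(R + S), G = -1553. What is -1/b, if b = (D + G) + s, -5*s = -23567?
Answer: -7049690/22309070621 + 75*sqrt(10746127)/22309070621 ≈ -0.00030498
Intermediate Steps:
s = 23567/5 (s = -1/5*(-23567) = 23567/5 ≈ 4713.4)
Z(S, R) = -18*S/(R + S) (Z(S, R) = -9*(S + S)/(R + S) = -9*2*S/(R + S) = -18*S/(R + S))
D = 8 + 3*sqrt(10746127)/89 (D = 8 + sqrt(-18*(-15)/(-74 - 15) + 12213) = 8 + sqrt(-18*(-15)/(-89) + 12213) = 8 + sqrt(-18*(-15)*(-1/89) + 12213) = 8 + sqrt(-270/89 + 12213) = 8 + sqrt(1086687/89) = 8 + 3*sqrt(10746127)/89 ≈ 118.50)
b = 15842/5 + 3*sqrt(10746127)/89 (b = ((8 + 3*sqrt(10746127)/89) - 1553) + 23567/5 = (-1545 + 3*sqrt(10746127)/89) + 23567/5 = 15842/5 + 3*sqrt(10746127)/89 ≈ 3278.9)
-1/b = -1/(15842/5 + 3*sqrt(10746127)/89)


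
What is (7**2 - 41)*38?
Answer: 304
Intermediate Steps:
(7**2 - 41)*38 = (49 - 41)*38 = 8*38 = 304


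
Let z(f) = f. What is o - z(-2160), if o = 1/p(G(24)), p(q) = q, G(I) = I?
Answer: 51841/24 ≈ 2160.0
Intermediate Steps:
o = 1/24 ≈ 0.041667
o - z(-2160) = 1/24 - 1*(-2160) = 1/24 + 2160 = 51841/24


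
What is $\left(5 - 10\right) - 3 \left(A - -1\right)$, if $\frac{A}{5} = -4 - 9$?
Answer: $187$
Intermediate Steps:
$A = -65$ ($A = 5 \left(-4 - 9\right) = 5 \left(-13\right) = -65$)
$\left(5 - 10\right) - 3 \left(A - -1\right) = \left(5 - 10\right) - 3 \left(-65 - -1\right) = -5 - 3 \left(-65 + 1\right) = -5 - -192 = -5 + 192 = 187$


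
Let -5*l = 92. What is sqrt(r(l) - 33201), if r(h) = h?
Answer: I*sqrt(830485)/5 ≈ 182.26*I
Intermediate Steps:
l = -92/5 (l = -1/5*92 = -92/5 ≈ -18.400)
sqrt(r(l) - 33201) = sqrt(-92/5 - 33201) = sqrt(-166097/5) = I*sqrt(830485)/5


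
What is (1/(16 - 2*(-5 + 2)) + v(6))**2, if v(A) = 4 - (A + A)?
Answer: 30625/484 ≈ 63.275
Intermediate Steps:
v(A) = 4 - 2*A
(1/(16 - 2*(-5 + 2)) + v(6))**2 = (1/(16 - 2*(-5 + 2)) + (4 - 2*6))**2 = (1/(16 - 2*(-3)) + (4 - 12))**2 = (1/(16 + 6) - 8)**2 = (1/22 - 8)**2 = (-175/22)**2 = 30625/484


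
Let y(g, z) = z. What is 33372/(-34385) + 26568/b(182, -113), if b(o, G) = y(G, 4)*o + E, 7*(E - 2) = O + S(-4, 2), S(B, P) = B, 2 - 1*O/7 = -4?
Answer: 13296978/378235 ≈ 35.155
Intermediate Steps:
O = 42 (O = 14 - 7*(-4) = 14 + 28 = 42)
E = 52/7 (E = 2 + (42 - 4)/7 = 2 + (⅐)*38 = 2 + 38/7 = 52/7 ≈ 7.4286)
b(o, G) = 52/7 + 4*o (b(o, G) = 4*o + 52/7 = 52/7 + 4*o)
33372/(-34385) + 26568/b(182, -113) = 33372/(-34385) + 26568/(52/7 + 4*182) = 33372*(-1/34385) + 26568/(52/7 + 728) = -33372/34385 + 26568/(5148/7) = -33372/34385 + 26568*(7/5148) = -33372/34385 + 5166/143 = 13296978/378235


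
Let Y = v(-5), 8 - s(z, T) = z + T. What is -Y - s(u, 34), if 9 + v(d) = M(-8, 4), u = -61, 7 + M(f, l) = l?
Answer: -23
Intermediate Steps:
M(f, l) = -7 + l
s(z, T) = 8 - T - z (s(z, T) = 8 - (z + T) = 8 - (T + z) = 8 + (-T - z) = 8 - T - z)
v(d) = -12 (v(d) = -9 + (-7 + 4) = -9 - 3 = -12)
Y = -12
-Y - s(u, 34) = -1*(-12) - (8 - 1*34 - 1*(-61)) = 12 - (8 - 34 + 61) = 12 - 1*35 = 12 - 35 = -23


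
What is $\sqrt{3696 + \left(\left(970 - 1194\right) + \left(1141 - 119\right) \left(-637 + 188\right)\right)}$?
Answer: $7 i \sqrt{9294} \approx 674.84 i$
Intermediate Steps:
$\sqrt{3696 + \left(\left(970 - 1194\right) + \left(1141 - 119\right) \left(-637 + 188\right)\right)} = \sqrt{3696 + \left(\left(970 - 1194\right) + 1022 \left(-449\right)\right)} = \sqrt{3696 - 459102} = \sqrt{-455406} = 7 i \sqrt{9294}$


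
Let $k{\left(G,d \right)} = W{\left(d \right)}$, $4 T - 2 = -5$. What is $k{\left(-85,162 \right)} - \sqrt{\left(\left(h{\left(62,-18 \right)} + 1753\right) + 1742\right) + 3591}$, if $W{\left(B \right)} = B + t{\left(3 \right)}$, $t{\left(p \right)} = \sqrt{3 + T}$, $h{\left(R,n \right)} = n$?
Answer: $\frac{327}{2} - 2 \sqrt{1767} \approx 79.429$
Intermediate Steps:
$T = - \frac{3}{4}$ ($T = \frac{1}{2} + \frac{1}{4} \left(-5\right) = \frac{1}{2} - \frac{5}{4} = - \frac{3}{4} \approx -0.75$)
$t{\left(p \right)} = \frac{3}{2}$ ($t{\left(p \right)} = \sqrt{3 - \frac{3}{4}} = \sqrt{\frac{9}{4}} = \frac{3}{2}$)
$W{\left(B \right)} = \frac{3}{2} + B$ ($W{\left(B \right)} = B + \frac{3}{2} = \frac{3}{2} + B$)
$k{\left(G,d \right)} = \frac{3}{2} + d$
$k{\left(-85,162 \right)} - \sqrt{\left(\left(h{\left(62,-18 \right)} + 1753\right) + 1742\right) + 3591} = \left(\frac{3}{2} + 162\right) - \sqrt{\left(\left(-18 + 1753\right) + 1742\right) + 3591} = \frac{327}{2} - \sqrt{\left(1735 + 1742\right) + 3591} = \frac{327}{2} - \sqrt{3477 + 3591} = \frac{327}{2} - \sqrt{7068} = \frac{327}{2} - 2 \sqrt{1767}$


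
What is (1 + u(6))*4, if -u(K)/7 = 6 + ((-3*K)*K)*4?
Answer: 11932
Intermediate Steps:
u(K) = -42 + 84*K² (u(K) = -7*(6 + ((-3*K)*K)*4) = -7*(6 - 3*K²*4) = -7*(6 - 12*K²) = -42 + 84*K²)
(1 + u(6))*4 = (1 + (-42 + 84*6²))*4 = (1 + (-42 + 84*36))*4 = (1 + (-42 + 3024))*4 = (1 + 2982)*4 = 2983*4 = 11932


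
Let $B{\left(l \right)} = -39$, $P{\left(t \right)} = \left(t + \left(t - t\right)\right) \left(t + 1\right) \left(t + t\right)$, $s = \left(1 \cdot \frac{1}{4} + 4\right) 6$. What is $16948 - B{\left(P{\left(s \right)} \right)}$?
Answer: $16987$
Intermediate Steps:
$s = \frac{51}{2}$ ($s = \left(1 \cdot \frac{1}{4} + 4\right) 6 = \left(\frac{1}{4} + 4\right) 6 = \frac{17}{4} \cdot 6 = \frac{51}{2} \approx 25.5$)
$P{\left(t \right)} = 2 t^{2} \left(1 + t\right)$ ($P{\left(t \right)} = \left(t + 0\right) \left(1 + t\right) 2 t = t \left(1 + t\right) 2 t = 2 t^{2} \left(1 + t\right)$)
$16948 - B{\left(P{\left(s \right)} \right)} = 16948 - -39 = 16948 + 39 = 16987$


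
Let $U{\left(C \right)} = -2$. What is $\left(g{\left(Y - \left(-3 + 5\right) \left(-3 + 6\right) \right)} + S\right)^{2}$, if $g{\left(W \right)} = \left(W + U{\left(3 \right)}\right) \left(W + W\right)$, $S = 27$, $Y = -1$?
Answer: $23409$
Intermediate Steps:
$g{\left(W \right)} = 2 W \left(-2 + W\right)$ ($g{\left(W \right)} = \left(W - 2\right) \left(W + W\right) = \left(-2 + W\right) 2 W = 2 W \left(-2 + W\right)$)
$\left(g{\left(Y - \left(-3 + 5\right) \left(-3 + 6\right) \right)} + S\right)^{2} = \left(2 \left(-1 - \left(-3 + 5\right) \left(-3 + 6\right)\right) \left(-2 - \left(1 + \left(-3 + 5\right) \left(-3 + 6\right)\right)\right) + 27\right)^{2} = \left(2 \left(-1 - 2 \cdot 3\right) \left(-2 - \left(1 + 2 \cdot 3\right)\right) + 27\right)^{2} = \left(2 \left(-1 - 6\right) \left(-2 - 7\right) + 27\right)^{2} = \left(2 \left(-7\right) \left(-2 - 7\right) + 27\right)^{2} = \left(2 \left(-7\right) \left(-9\right) + 27\right)^{2} = \left(126 + 27\right)^{2} = 153^{2} = 23409$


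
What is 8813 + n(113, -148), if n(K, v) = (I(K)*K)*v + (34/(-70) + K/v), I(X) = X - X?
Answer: 45644869/5180 ≈ 8811.8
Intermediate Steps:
I(X) = 0
n(K, v) = -17/35 + K/v (n(K, v) = (0*K)*v + (34/(-70) + K/v) = 0*v + (34*(-1/70) + K/v) = 0 + (-17/35 + K/v) = -17/35 + K/v)
8813 + n(113, -148) = 8813 + (-17/35 + 113/(-148)) = 8813 + (-17/35 + 113*(-1/148)) = 8813 + (-17/35 - 113/148) = 8813 - 6471/5180 = 45644869/5180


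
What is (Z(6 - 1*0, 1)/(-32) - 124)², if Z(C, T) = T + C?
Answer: 15800625/1024 ≈ 15430.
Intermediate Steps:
Z(C, T) = C + T
(Z(6 - 1*0, 1)/(-32) - 124)² = (((6 - 1*0) + 1)/(-32) - 124)² = (((6 + 0) + 1)*(-1/32) - 124)² = ((6 + 1)*(-1/32) - 124)² = (7*(-1/32) - 124)² = (-7/32 - 124)² = (-3975/32)² = 15800625/1024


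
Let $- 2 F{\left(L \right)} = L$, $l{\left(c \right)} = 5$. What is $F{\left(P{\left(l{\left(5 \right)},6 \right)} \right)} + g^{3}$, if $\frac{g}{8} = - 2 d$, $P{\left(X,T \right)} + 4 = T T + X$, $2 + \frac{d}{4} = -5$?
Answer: $\frac{179830747}{2} \approx 8.9915 \cdot 10^{7}$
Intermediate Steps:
$d = -28$ ($d = -8 + 4 \left(-5\right) = -8 - 20 = -28$)
$P{\left(X,T \right)} = -4 + X + T^{2}$ ($P{\left(X,T \right)} = -4 + \left(T T + X\right) = -4 + \left(T^{2} + X\right) = -4 + \left(X + T^{2}\right) = -4 + X + T^{2}$)
$F{\left(L \right)} = - \frac{L}{2}$
$g = 448$ ($g = 8 \left(- 2 \left(-28\right)\right) = 8 \left(\left(-1\right) \left(-56\right)\right) = 8 \cdot 56 = 448$)
$F{\left(P{\left(l{\left(5 \right)},6 \right)} \right)} + g^{3} = - \frac{-4 + 5 + 6^{2}}{2} + 448^{3} = - \frac{-4 + 5 + 36}{2} + 89915392 = \left(- \frac{1}{2}\right) 37 + 89915392 = - \frac{37}{2} + 89915392 = \frac{179830747}{2}$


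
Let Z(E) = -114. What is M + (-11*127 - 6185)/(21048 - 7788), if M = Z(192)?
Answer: -44683/390 ≈ -114.57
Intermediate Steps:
M = -114
M + (-11*127 - 6185)/(21048 - 7788) = -114 + (-11*127 - 6185)/(21048 - 7788) = -114 + (-1397 - 6185)/13260 = -114 - 7582*1/13260 = -114 - 223/390 = -44683/390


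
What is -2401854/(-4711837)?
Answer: 184758/362449 ≈ 0.50975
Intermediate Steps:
-2401854/(-4711837) = -2401854*(-1)/4711837 = -1*(-184758/362449) = 184758/362449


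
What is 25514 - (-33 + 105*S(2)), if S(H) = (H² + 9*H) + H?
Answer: 23027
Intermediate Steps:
S(H) = H² + 10*H
25514 - (-33 + 105*S(2)) = 25514 - (-33 + 105*(2*(10 + 2))) = 25514 - (-33 + 105*(2*12)) = 25514 - (-33 + 105*24) = 25514 - (-33 + 2520) = 25514 - 1*2487 = 25514 - 2487 = 23027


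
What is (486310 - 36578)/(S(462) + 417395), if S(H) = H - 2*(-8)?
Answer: 449732/417873 ≈ 1.0762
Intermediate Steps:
S(H) = 16 + H (S(H) = H + 16 = 16 + H)
(486310 - 36578)/(S(462) + 417395) = (486310 - 36578)/((16 + 462) + 417395) = 449732/(478 + 417395) = 449732/417873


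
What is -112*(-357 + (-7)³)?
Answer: 78400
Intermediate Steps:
-112*(-357 + (-7)³) = -112*(-357 - 343) = -112*(-700) = 78400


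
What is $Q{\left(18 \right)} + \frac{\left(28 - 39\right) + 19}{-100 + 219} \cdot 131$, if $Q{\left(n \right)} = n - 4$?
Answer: $\frac{2714}{119} \approx 22.807$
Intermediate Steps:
$Q{\left(n \right)} = -4 + n$ ($Q{\left(n \right)} = n - 4 = -4 + n$)
$Q{\left(18 \right)} + \frac{\left(28 - 39\right) + 19}{-100 + 219} \cdot 131 = \left(-4 + 18\right) + \frac{\left(28 - 39\right) + 19}{-100 + 219} \cdot 131 = 14 + \frac{-11 + 19}{119} \cdot 131 = 14 + 8 \cdot \frac{1}{119} \cdot 131 = 14 + \frac{8}{119} \cdot 131 = 14 + \frac{1048}{119} = \frac{2714}{119}$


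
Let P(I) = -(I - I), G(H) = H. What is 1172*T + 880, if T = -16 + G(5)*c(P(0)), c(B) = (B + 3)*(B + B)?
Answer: -17872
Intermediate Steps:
P(I) = 0 (P(I) = -1*0 = 0)
c(B) = 2*B*(3 + B) (c(B) = (3 + B)*(2*B) = 2*B*(3 + B))
T = -16 (T = -16 + 5*(2*0*(3 + 0)) = -16 + 5*(2*0*3) = -16 + 5*0 = -16 + 0 = -16)
1172*T + 880 = 1172*(-16) + 880 = -18752 + 880 = -17872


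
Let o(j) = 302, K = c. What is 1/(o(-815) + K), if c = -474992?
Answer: -1/474690 ≈ -2.1066e-6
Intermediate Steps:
K = -474992
1/(o(-815) + K) = 1/(302 - 474992) = 1/(-474690) = -1/474690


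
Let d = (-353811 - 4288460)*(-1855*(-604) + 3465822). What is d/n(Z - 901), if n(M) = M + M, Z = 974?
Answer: -10645289117791/73 ≈ -1.4583e+11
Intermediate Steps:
n(M) = 2*M
d = -21290578235582 (d = -4642271*(1120420 + 3465822) = -4642271*4586242 = -21290578235582)
d/n(Z - 901) = -21290578235582*1/(2*(974 - 901)) = -21290578235582/(2*73) = -21290578235582/146 = -21290578235582*1/146 = -10645289117791/73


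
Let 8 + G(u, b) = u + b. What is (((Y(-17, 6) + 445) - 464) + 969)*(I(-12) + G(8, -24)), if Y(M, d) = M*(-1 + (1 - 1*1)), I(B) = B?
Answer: -34812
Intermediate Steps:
Y(M, d) = -M (Y(M, d) = M*(-1 + (1 - 1)) = M*(-1 + 0) = M*(-1) = -M)
G(u, b) = -8 + b + u (G(u, b) = -8 + (u + b) = -8 + (b + u) = -8 + b + u)
(((Y(-17, 6) + 445) - 464) + 969)*(I(-12) + G(8, -24)) = (((-1*(-17) + 445) - 464) + 969)*(-12 + (-8 - 24 + 8)) = (((17 + 445) - 464) + 969)*(-12 - 24) = ((462 - 464) + 969)*(-36) = (-2 + 969)*(-36) = 967*(-36) = -34812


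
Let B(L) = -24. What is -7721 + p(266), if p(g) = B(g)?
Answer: -7745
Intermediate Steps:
p(g) = -24
-7721 + p(266) = -7721 - 24 = -7745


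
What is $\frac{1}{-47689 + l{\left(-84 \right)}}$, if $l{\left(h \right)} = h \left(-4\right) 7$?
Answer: $- \frac{1}{45337} \approx -2.2057 \cdot 10^{-5}$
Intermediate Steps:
$l{\left(h \right)} = - 28 h$ ($l{\left(h \right)} = - 4 h 7 = - 28 h$)
$\frac{1}{-47689 + l{\left(-84 \right)}} = \frac{1}{-47689 - -2352} = \frac{1}{-47689 + 2352} = \frac{1}{-45337} = - \frac{1}{45337}$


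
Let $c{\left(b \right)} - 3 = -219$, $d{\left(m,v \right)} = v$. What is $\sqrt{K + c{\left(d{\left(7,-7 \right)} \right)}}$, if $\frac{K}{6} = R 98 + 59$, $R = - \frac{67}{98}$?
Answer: $2 i \sqrt{66} \approx 16.248 i$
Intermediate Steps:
$R = - \frac{67}{98}$ ($R = \left(-67\right) \frac{1}{98} = - \frac{67}{98} \approx -0.68367$)
$c{\left(b \right)} = -216$ ($c{\left(b \right)} = 3 - 219 = -216$)
$K = -48$ ($K = 6 \left(\left(- \frac{67}{98}\right) 98 + 59\right) = 6 \left(-67 + 59\right) = 6 \left(-8\right) = -48$)
$\sqrt{K + c{\left(d{\left(7,-7 \right)} \right)}} = \sqrt{-48 - 216} = \sqrt{-264} = 2 i \sqrt{66}$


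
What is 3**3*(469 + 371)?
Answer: 22680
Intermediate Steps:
3**3*(469 + 371) = 27*840 = 22680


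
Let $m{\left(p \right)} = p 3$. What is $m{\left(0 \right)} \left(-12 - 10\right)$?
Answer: $0$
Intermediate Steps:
$m{\left(p \right)} = 3 p$
$m{\left(0 \right)} \left(-12 - 10\right) = 3 \cdot 0 \left(-12 - 10\right) = 0 \left(-22\right) = 0$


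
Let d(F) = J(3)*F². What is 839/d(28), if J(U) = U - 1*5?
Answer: -839/1568 ≈ -0.53508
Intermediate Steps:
J(U) = -5 + U (J(U) = U - 5 = -5 + U)
d(F) = -2*F² (d(F) = (-5 + 3)*F² = -2*F²)
839/d(28) = 839/((-2*28²)) = 839/((-2*784)) = 839/(-1568) = 839*(-1/1568) = -839/1568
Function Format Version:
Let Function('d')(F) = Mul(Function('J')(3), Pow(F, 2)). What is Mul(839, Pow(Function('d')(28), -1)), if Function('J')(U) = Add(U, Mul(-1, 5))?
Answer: Rational(-839, 1568) ≈ -0.53508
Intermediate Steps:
Function('J')(U) = Add(-5, U) (Function('J')(U) = Add(U, -5) = Add(-5, U))
Function('d')(F) = Mul(-2, Pow(F, 2)) (Function('d')(F) = Mul(Add(-5, 3), Pow(F, 2)) = Mul(-2, Pow(F, 2)))
Mul(839, Pow(Function('d')(28), -1)) = Mul(839, Pow(Mul(-2, Pow(28, 2)), -1)) = Mul(839, Pow(Mul(-2, 784), -1)) = Mul(839, Pow(-1568, -1)) = Mul(839, Rational(-1, 1568)) = Rational(-839, 1568)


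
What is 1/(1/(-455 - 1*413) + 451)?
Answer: 868/391467 ≈ 0.0022173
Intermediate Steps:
1/(1/(-455 - 1*413) + 451) = 1/(1/(-455 - 413) + 451) = 1/(1/(-868) + 451) = 1/(-1/868 + 451) = 1/(391467/868) = 868/391467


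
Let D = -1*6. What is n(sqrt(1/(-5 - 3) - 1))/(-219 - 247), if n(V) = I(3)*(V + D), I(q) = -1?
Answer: -3/233 + 3*I*sqrt(2)/1864 ≈ -0.012876 + 0.0022761*I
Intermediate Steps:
D = -6
n(V) = 6 - V (n(V) = -(V - 6) = -(-6 + V) = 6 - V)
n(sqrt(1/(-5 - 3) - 1))/(-219 - 247) = (6 - sqrt(1/(-5 - 3) - 1))/(-219 - 247) = (6 - sqrt(1/(-8) - 1))/(-466) = (6 - sqrt(-1/8 - 1))*(-1/466) = (6 - sqrt(-9/8))*(-1/466) = (6 - 3*I*sqrt(2)/4)*(-1/466) = -3/233 + 3*I*sqrt(2)/1864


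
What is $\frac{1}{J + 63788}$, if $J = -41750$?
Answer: $\frac{1}{22038} \approx 4.5376 \cdot 10^{-5}$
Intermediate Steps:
$\frac{1}{J + 63788} = \frac{1}{-41750 + 63788} = \frac{1}{22038}$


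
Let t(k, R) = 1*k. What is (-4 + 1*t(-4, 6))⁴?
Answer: 4096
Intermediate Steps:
t(k, R) = k
(-4 + 1*t(-4, 6))⁴ = (-4 + 1*(-4))⁴ = (-4 - 4)⁴ = (-8)⁴ = 4096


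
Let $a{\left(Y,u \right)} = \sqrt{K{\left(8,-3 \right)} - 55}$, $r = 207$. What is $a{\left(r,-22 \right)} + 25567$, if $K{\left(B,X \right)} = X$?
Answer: $25567 + i \sqrt{58} \approx 25567.0 + 7.6158 i$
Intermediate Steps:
$a{\left(Y,u \right)} = i \sqrt{58}$ ($a{\left(Y,u \right)} = \sqrt{-3 - 55} = \sqrt{-58} = i \sqrt{58}$)
$a{\left(r,-22 \right)} + 25567 = i \sqrt{58} + 25567 = 25567 + i \sqrt{58}$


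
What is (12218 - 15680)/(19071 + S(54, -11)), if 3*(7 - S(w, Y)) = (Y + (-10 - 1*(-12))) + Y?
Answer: -5193/28627 ≈ -0.18140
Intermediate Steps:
S(w, Y) = 19/3 - 2*Y/3 (S(w, Y) = 7 - ((Y + (-10 - 1*(-12))) + Y)/3 = 7 - ((Y + (-10 + 12)) + Y)/3 = 7 - ((Y + 2) + Y)/3 = 7 - ((2 + Y) + Y)/3 = 7 - (2 + 2*Y)/3 = 7 + (-⅔ - 2*Y/3) = 19/3 - 2*Y/3)
(12218 - 15680)/(19071 + S(54, -11)) = (12218 - 15680)/(19071 + (19/3 - ⅔*(-11))) = -3462/(19071 + (19/3 + 22/3)) = -3462/(19071 + 41/3) = -3462/57254/3 = -3462*3/57254 = -5193/28627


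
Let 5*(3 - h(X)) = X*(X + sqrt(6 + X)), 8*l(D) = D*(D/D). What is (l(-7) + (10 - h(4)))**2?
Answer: 149369/1600 + 373*sqrt(10)/25 ≈ 140.54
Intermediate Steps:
l(D) = D/8 (l(D) = (D*(D/D))/8 = (D*1)/8 = D/8)
h(X) = 3 - X*(X + sqrt(6 + X))/5
(l(-7) + (10 - h(4)))**2 = ((1/8)*(-7) + (10 - (3 - 1/5*4**2 - 1/5*4*sqrt(6 + 4))))**2 = (-7/8 + (10 - (3 - 1/5*16 - 1/5*4*sqrt(10))))**2 = (-7/8 + (10 - (3 - 16/5 - 4*sqrt(10)/5)))**2 = (-7/8 + (10 - (-1/5 - 4*sqrt(10)/5)))**2 = (-7/8 + (10 + (1/5 + 4*sqrt(10)/5)))**2 = (-7/8 + (51/5 + 4*sqrt(10)/5))**2 = (373/40 + 4*sqrt(10)/5)**2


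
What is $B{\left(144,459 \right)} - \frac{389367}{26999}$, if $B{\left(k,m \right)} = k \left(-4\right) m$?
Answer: $- \frac{375710157}{1421} \approx -2.644 \cdot 10^{5}$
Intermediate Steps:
$B{\left(k,m \right)} = - 4 k m$
$B{\left(144,459 \right)} - \frac{389367}{26999} = \left(-4\right) 144 \cdot 459 - \frac{389367}{26999} = -264384 - 389367 \cdot \frac{1}{26999} = -264384 - \frac{20493}{1421} = - \frac{375710157}{1421}$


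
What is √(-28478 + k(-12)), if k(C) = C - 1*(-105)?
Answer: I*√28385 ≈ 168.48*I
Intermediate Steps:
k(C) = 105 + C (k(C) = C + 105 = 105 + C)
√(-28478 + k(-12)) = √(-28478 + (105 - 12)) = √(-28478 + 93) = √(-28385) = I*√28385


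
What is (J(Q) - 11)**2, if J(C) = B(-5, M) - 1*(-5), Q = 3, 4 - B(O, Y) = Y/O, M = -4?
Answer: 196/25 ≈ 7.8400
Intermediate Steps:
B(O, Y) = 4 - Y/O
J(C) = 41/5 (J(C) = (4 - 1*(-4)/(-5)) - 1*(-5) = (4 - 1*(-4)*(-1/5)) + 5 = (4 - 4/5) + 5 = 16/5 + 5 = 41/5)
(J(Q) - 11)**2 = (41/5 - 11)**2 = (-14/5)**2 = 196/25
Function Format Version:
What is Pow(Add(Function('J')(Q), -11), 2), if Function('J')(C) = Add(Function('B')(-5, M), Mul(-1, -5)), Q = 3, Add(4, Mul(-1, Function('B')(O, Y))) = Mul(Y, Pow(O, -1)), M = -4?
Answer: Rational(196, 25) ≈ 7.8400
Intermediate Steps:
Function('B')(O, Y) = Add(4, Mul(-1, Y, Pow(O, -1))) (Function('B')(O, Y) = Add(4, Mul(-1, Mul(Y, Pow(O, -1)))) = Add(4, Mul(-1, Y, Pow(O, -1))))
Function('J')(C) = Rational(41, 5) (Function('J')(C) = Add(Add(4, Mul(-1, -4, Pow(-5, -1))), Mul(-1, -5)) = Add(Add(4, Mul(-1, -4, Rational(-1, 5))), 5) = Add(Add(4, Rational(-4, 5)), 5) = Add(Rational(16, 5), 5) = Rational(41, 5))
Pow(Add(Function('J')(Q), -11), 2) = Pow(Add(Rational(41, 5), -11), 2) = Pow(Rational(-14, 5), 2) = Rational(196, 25)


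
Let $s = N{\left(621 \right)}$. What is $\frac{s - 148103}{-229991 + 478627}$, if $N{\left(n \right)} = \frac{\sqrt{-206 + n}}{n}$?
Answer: $- \frac{148103}{248636} + \frac{\sqrt{415}}{154402956} \approx -0.59566$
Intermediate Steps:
$N{\left(n \right)} = \frac{\sqrt{-206 + n}}{n}$
$s = \frac{\sqrt{415}}{621}$ ($s = \frac{\sqrt{-206 + 621}}{621} = \frac{\sqrt{415}}{621} \approx 0.032804$)
$\frac{s - 148103}{-229991 + 478627} = \frac{\frac{\sqrt{415}}{621} - 148103}{-229991 + 478627} = \frac{-148103 + \frac{\sqrt{415}}{621}}{248636} = \left(-148103 + \frac{\sqrt{415}}{621}\right) \frac{1}{248636} = - \frac{148103}{248636} + \frac{\sqrt{415}}{154402956}$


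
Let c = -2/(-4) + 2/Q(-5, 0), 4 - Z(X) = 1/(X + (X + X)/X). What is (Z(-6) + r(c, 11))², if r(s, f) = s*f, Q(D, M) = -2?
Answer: 25/16 ≈ 1.5625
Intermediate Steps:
Z(X) = 4 - 1/(2 + X) (Z(X) = 4 - 1/(X + (X + X)/X) = 4 - 1/(X + (2*X)/X) = 4 - 1/(X + 2) = 4 - 1/(2 + X))
c = -½ (c = -2/(-4) + 2/(-2) = -2*(-¼) + 2*(-½) = ½ - 1 = -½ ≈ -0.50000)
r(s, f) = f*s
(Z(-6) + r(c, 11))² = ((7 + 4*(-6))/(2 - 6) + 11*(-½))² = ((7 - 24)/(-4) - 11/2)² = (-¼*(-17) - 11/2)² = (17/4 - 11/2)² = (-5/4)² = 25/16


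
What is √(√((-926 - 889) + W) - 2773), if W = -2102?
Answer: √(-2773 + I*√3917) ≈ 0.5942 + 52.663*I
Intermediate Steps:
√(√((-926 - 889) + W) - 2773) = √(√((-926 - 889) - 2102) - 2773) = √(√(-1815 - 2102) - 2773) = √(√(-3917) - 2773) = √(I*√3917 - 2773) = √(-2773 + I*√3917)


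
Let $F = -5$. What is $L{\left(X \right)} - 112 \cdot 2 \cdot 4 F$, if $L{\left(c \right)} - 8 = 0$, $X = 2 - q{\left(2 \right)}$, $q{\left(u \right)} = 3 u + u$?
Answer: $4488$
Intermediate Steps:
$q{\left(u \right)} = 4 u$
$X = -6$ ($X = 2 - 4 \cdot 2 = 2 - 8 = -6$)
$L{\left(c \right)} = 8$ ($L{\left(c \right)} = 8 + 0 = 8$)
$L{\left(X \right)} - 112 \cdot 2 \cdot 4 F = 8 - 112 \cdot 2 \cdot 4 \left(-5\right) = 8 - 112 \cdot 8 \left(-5\right) = 8 - -4480 = 8 + 4480 = 4488$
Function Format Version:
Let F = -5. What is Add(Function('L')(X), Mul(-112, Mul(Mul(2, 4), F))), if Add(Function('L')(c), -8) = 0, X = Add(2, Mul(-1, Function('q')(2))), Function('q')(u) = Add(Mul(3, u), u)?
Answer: 4488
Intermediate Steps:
Function('q')(u) = Mul(4, u)
X = -6 (X = Add(2, Mul(-1, Mul(4, 2))) = Add(2, Mul(-1, 8)) = Add(2, -8) = -6)
Function('L')(c) = 8 (Function('L')(c) = Add(8, 0) = 8)
Add(Function('L')(X), Mul(-112, Mul(Mul(2, 4), F))) = Add(8, Mul(-112, Mul(Mul(2, 4), -5))) = Add(8, Mul(-112, Mul(8, -5))) = Add(8, Mul(-112, -40)) = Add(8, 4480) = 4488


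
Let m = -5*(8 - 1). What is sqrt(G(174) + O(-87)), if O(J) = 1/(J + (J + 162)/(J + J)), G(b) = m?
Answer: 3*I*sqrt(100035617)/5071 ≈ 5.917*I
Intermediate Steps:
m = -35 (m = -5*7 = -35)
G(b) = -35
O(J) = 1/(J + (162 + J)/(2*J)) (O(J) = 1/(J + (162 + J)/((2*J))) = 1/(J + (162 + J)*(1/(2*J))) = 1/(J + (162 + J)/(2*J)))
sqrt(G(174) + O(-87)) = sqrt(-35 + 2*(-87)/(162 - 87 + 2*(-87)**2)) = sqrt(-35 + 2*(-87)/(162 - 87 + 2*7569)) = sqrt(-35 + 2*(-87)/(162 - 87 + 15138)) = sqrt(-35 + 2*(-87)/15213) = sqrt(-35 + 2*(-87)*(1/15213)) = sqrt(-35 - 58/5071) = sqrt(-177543/5071) = 3*I*sqrt(100035617)/5071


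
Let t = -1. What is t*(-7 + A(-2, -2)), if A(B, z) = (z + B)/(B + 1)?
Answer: 3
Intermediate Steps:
A(B, z) = (B + z)/(1 + B)
t*(-7 + A(-2, -2)) = -(-7 + (-2 - 2)/(1 - 2)) = -(-7 - 4/(-1)) = -(-7 - 1*(-4)) = -(-7 + 4) = -1*(-3) = 3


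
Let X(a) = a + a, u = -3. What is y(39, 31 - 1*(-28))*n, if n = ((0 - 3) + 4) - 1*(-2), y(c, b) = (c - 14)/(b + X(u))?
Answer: 75/53 ≈ 1.4151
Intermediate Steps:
X(a) = 2*a
y(c, b) = (-14 + c)/(-6 + b) (y(c, b) = (c - 14)/(b + 2*(-3)) = (-14 + c)/(b - 6) = (-14 + c)/(-6 + b))
n = 3 (n = (-3 + 4) + 2 = 1 + 2 = 3)
y(39, 31 - 1*(-28))*n = ((-14 + 39)/(-6 + (31 - 1*(-28))))*3 = (25/(-6 + (31 + 28)))*3 = (25/(-6 + 59))*3 = (25/53)*3 = 75/53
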